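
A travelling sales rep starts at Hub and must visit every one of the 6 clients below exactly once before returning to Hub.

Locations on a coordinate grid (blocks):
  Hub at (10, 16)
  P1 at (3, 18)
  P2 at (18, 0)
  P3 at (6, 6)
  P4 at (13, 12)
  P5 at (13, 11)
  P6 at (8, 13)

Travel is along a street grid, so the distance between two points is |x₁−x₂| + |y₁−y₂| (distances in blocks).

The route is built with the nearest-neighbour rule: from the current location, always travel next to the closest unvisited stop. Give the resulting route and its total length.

Hub → [P6:5 / P4:7 / P5:8 / P1:9 / P3:14 / P2:24] → P6 (5)
P6 → [P4:6 / P5:7 / P3:9 / P1:10 / P2:23] → P4 (6)
P4 → [P5:1 / P3:13 / P1:16 / P2:17] → P5 (1)
P5 → [P3:12 / P2:16 / P1:17] → P3 (12)
P3 → [P1:15 / P2:18] → P1 (15)
P1 → [P2:33] → P2 (33)
Return P2→Hub: 24.
Total = 5 + 6 + 1 + 12 + 15 + 33 + 24 = 96.

Nearest-neighbour total = 96 blocks; route Hub → P6 → P4 → P5 → P3 → P1 → P2 → Hub.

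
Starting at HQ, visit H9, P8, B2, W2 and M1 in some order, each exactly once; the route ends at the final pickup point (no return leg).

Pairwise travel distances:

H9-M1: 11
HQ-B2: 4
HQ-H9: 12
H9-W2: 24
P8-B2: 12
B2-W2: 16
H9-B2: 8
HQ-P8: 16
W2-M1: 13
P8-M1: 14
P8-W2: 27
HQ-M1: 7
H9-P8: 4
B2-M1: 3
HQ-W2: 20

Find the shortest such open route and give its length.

43 — the minimum one-way total.

There are 5! = 120 possible orderings.
HQ → H9 → P8 → B2 → W2 → M1: 12+4+12+16+13 = 57
HQ → H9 → P8 → B2 → M1 → W2: 12+4+12+3+13 = 44
HQ → H9 → P8 → W2 → B2 → M1: 12+4+27+16+3 = 62
HQ → H9 → P8 → W2 → M1 → B2: 12+4+27+13+3 = 59
HQ → H9 → P8 → M1 → B2 → W2: 12+4+14+3+16 = 49
HQ → H9 → P8 → M1 → W2 → B2: 12+4+14+13+16 = 59
HQ → H9 → B2 → P8 → W2 → M1: 12+8+12+27+13 = 72
HQ → H9 → B2 → P8 → M1 → W2: 12+8+12+14+13 = 59
HQ → H9 → B2 → W2 → P8 → M1: 12+8+16+27+14 = 77
HQ → H9 → B2 → W2 → M1 → P8: 12+8+16+13+14 = 63
HQ → H9 → B2 → M1 → P8 → W2: 12+8+3+14+27 = 64
HQ → H9 → B2 → M1 → W2 → P8: 12+8+3+13+27 = 63
HQ → H9 → W2 → P8 → B2 → M1: 12+24+27+12+3 = 78
HQ → H9 → W2 → P8 → M1 → B2: 12+24+27+14+3 = 80
… (106 more)
HQ → B2 → H9 → P8 → M1 → W2: 4+8+4+14+13 = 43  ← best
The minimum is 43.
One shortest path: HQ → B2 → H9 → P8 → M1 → W2.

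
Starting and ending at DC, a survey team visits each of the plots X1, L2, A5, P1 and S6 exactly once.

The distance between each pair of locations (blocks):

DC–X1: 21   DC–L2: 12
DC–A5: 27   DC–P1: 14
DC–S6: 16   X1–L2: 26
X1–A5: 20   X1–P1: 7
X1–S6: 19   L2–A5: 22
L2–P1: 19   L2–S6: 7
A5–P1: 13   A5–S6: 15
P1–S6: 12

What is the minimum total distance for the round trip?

With 5 stops there are 5!/2 = 60 distinct round trips (a route and its reverse cost the same).
DC - X1 - L2 - A5 - P1 - S6 - DC: 21+26+22+13+12+16 = 110
DC - X1 - L2 - A5 - S6 - P1 - DC: 21+26+22+15+12+14 = 110
DC - X1 - L2 - P1 - A5 - S6 - DC: 21+26+19+13+15+16 = 110
DC - X1 - L2 - P1 - S6 - A5 - DC: 21+26+19+12+15+27 = 120
DC - X1 - L2 - S6 - A5 - P1 - DC: 21+26+7+15+13+14 = 96
DC - X1 - L2 - S6 - P1 - A5 - DC: 21+26+7+12+13+27 = 106
DC - X1 - A5 - L2 - P1 - S6 - DC: 21+20+22+19+12+16 = 110
DC - X1 - A5 - L2 - S6 - P1 - DC: 21+20+22+7+12+14 = 96
DC - X1 - A5 - P1 - L2 - S6 - DC: 21+20+13+19+7+16 = 96
DC - X1 - A5 - P1 - S6 - L2 - DC: 21+20+13+12+7+12 = 85
DC - X1 - A5 - S6 - L2 - P1 - DC: 21+20+15+7+19+14 = 96
DC - X1 - A5 - S6 - P1 - L2 - DC: 21+20+15+12+19+12 = 99
DC - X1 - P1 - L2 - A5 - S6 - DC: 21+7+19+22+15+16 = 100
DC - X1 - P1 - L2 - S6 - A5 - DC: 21+7+19+7+15+27 = 96
… (46 more)
DC - X1 - P1 - A5 - S6 - L2 - DC: 21+7+13+15+7+12 = 75  ← best
The minimum is 75.
One optimal route: DC → X1 → P1 → A5 → S6 → L2 → DC (or its reverse).

Minimum total distance: 75 blocks.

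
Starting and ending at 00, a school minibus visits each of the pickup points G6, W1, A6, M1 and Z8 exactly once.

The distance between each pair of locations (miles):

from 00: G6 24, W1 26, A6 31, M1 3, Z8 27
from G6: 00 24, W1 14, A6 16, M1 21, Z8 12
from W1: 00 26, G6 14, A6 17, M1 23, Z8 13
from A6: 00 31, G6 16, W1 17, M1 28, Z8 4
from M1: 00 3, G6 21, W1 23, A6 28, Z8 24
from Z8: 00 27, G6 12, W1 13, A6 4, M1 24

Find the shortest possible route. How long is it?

There are 60 distinct closed tours to check (reversals are equivalent).
00 → G6 → W1 → A6 → M1 → Z8 → 00: 24+14+17+28+24+27 = 134
00 → G6 → W1 → A6 → Z8 → M1 → 00: 24+14+17+4+24+3 = 86
00 → G6 → W1 → M1 → A6 → Z8 → 00: 24+14+23+28+4+27 = 120
00 → G6 → W1 → M1 → Z8 → A6 → 00: 24+14+23+24+4+31 = 120
00 → G6 → W1 → Z8 → A6 → M1 → 00: 24+14+13+4+28+3 = 86
00 → G6 → W1 → Z8 → M1 → A6 → 00: 24+14+13+24+28+31 = 134
00 → G6 → A6 → W1 → M1 → Z8 → 00: 24+16+17+23+24+27 = 131
00 → G6 → A6 → W1 → Z8 → M1 → 00: 24+16+17+13+24+3 = 97
00 → G6 → A6 → M1 → W1 → Z8 → 00: 24+16+28+23+13+27 = 131
00 → G6 → A6 → M1 → Z8 → W1 → 00: 24+16+28+24+13+26 = 131
00 → G6 → A6 → Z8 → W1 → M1 → 00: 24+16+4+13+23+3 = 83
00 → G6 → A6 → Z8 → M1 → W1 → 00: 24+16+4+24+23+26 = 117
00 → G6 → M1 → W1 → A6 → Z8 → 00: 24+21+23+17+4+27 = 116
00 → G6 → M1 → W1 → Z8 → A6 → 00: 24+21+23+13+4+31 = 116
… (46 more)
The minimum is 83.
One optimal route: 00 → G6 → A6 → Z8 → W1 → M1 → 00 (or its reverse).

83 miles — the shortest possible round trip.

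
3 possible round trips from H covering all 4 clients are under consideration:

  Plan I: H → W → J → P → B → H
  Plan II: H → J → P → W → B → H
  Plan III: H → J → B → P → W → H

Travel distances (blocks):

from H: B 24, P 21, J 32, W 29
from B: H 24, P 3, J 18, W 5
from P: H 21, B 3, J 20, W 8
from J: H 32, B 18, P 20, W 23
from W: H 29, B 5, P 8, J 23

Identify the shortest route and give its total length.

Plan I: 29 + 23 + 20 + 3 + 24 = 99
Plan II: 32 + 20 + 8 + 5 + 24 = 89
Plan III: 32 + 18 + 3 + 8 + 29 = 90

89 blocks — Plan II is the shortest.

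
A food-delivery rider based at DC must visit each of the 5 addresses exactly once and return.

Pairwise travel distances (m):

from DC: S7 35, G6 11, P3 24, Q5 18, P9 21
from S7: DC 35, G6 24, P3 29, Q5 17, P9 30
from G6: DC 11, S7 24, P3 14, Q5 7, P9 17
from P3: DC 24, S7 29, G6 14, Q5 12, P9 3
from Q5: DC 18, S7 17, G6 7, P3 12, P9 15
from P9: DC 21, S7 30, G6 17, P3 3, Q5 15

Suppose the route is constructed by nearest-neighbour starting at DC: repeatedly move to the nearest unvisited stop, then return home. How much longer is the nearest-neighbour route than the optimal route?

DC: G6=11, Q5=18, P9=21, P3=24, S7=35 ⇒ G6
G6: Q5=7, P3=14, P9=17, S7=24 ⇒ Q5
Q5: P3=12, P9=15, S7=17 ⇒ P3
P3: P9=3, S7=29 ⇒ P9
P9: S7=30 ⇒ S7
NN route DC → G6 → Q5 → P3 → P9 → S7 → DC costs 98.
Optimal: DC → G6 → S7 → Q5 → P3 → P9 → DC costs 88 (by enumerating all 60 distinct tours).
Excess = 98 − 88 = 10.

10 m longer than the optimal tour.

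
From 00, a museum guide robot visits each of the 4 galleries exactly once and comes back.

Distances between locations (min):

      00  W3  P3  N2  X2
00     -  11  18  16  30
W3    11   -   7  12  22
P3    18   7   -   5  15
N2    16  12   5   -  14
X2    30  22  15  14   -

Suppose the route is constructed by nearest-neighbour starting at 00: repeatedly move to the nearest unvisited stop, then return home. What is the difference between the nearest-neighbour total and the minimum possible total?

4 min longer than the optimal tour.

00: W3=11, N2=16, P3=18, X2=30 ⇒ W3
W3: P3=7, N2=12, X2=22 ⇒ P3
P3: N2=5, X2=15 ⇒ N2
N2: X2=14 ⇒ X2
NN route 00 → W3 → P3 → N2 → X2 → 00 costs 67.
Optimal: 00 → W3 → P3 → X2 → N2 → 00 costs 63 (by enumerating all 12 distinct tours).
Excess = 67 − 63 = 4.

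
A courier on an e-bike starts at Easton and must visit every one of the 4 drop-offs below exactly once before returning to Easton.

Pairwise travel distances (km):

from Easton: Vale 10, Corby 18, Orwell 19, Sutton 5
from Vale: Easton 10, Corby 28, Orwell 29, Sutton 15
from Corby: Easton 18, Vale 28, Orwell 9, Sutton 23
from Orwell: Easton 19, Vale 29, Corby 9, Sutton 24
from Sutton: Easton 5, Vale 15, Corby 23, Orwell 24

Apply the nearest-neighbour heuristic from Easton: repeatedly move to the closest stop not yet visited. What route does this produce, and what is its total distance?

From Easton: distances to unvisited — Sutton=5, Vale=10, Corby=18, Orwell=19. Nearest is Sutton (5).
From Sutton: distances to unvisited — Vale=15, Corby=23, Orwell=24. Nearest is Vale (15).
From Vale: distances to unvisited — Corby=28, Orwell=29. Nearest is Corby (28).
From Corby: distances to unvisited — Orwell=9. Nearest is Orwell (9).
Return Orwell→Easton: 19.
Total = 5 + 15 + 28 + 9 + 19 = 76.

Total distance 76 km via the nearest-neighbour route Easton → Sutton → Vale → Corby → Orwell → Easton.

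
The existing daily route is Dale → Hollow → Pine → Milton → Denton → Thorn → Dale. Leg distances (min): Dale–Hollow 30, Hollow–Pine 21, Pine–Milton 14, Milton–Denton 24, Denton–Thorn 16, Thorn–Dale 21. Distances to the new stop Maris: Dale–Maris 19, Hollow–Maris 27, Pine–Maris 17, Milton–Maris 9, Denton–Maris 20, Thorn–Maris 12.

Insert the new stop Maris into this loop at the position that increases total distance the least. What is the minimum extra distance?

Adding 5 min by placing Maris on the Milton–Denton leg.

Insertion cost between consecutive stops i–j is d(i,Maris) + d(Maris,j) − d(i,j):
  between Dale and Hollow: 19 + 27 − 30 = 16
  between Hollow and Pine: 27 + 17 − 21 = 23
  between Pine and Milton: 17 + 9 − 14 = 12
  between Milton and Denton: 9 + 20 − 24 = 5
  between Denton and Thorn: 20 + 12 − 16 = 16
  between Thorn and Dale: 12 + 19 − 21 = 10
Cheapest insertion is between Milton and Denton, adding 5.
New total = 126 + 5 = 131.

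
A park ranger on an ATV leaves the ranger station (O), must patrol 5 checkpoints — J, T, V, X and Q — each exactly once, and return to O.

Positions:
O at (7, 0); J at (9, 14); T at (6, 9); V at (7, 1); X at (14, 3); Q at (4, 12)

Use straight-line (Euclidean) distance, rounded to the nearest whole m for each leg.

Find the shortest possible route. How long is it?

Minimum total distance: 38 m.

O→J→T→V→X→Q→O: 14+6+8+7+13+12 = 60
O→J→T→V→Q→X→O: 14+6+8+11+13+8 = 60
O→J→T→X→V→Q→O: 14+6+10+7+11+12 = 60
O→J→T→X→Q→V→O: 14+6+10+13+11+1 = 55
O→J→T→Q→V→X→O: 14+6+4+11+7+8 = 50
O→J→T→Q→X→V→O: 14+6+4+13+7+1 = 45
O→J→V→T→X→Q→O: 14+13+8+10+13+12 = 70
O→J→V→T→Q→X→O: 14+13+8+4+13+8 = 60
O→J→V→X→T→Q→O: 14+13+7+10+4+12 = 60
O→J→V→X→Q→T→O: 14+13+7+13+4+9 = 60
O→J→V→Q→T→X→O: 14+13+11+4+10+8 = 60
O→J→V→Q→X→T→O: 14+13+11+13+10+9 = 70
O→J→X→T→V→Q→O: 14+12+10+8+11+12 = 67
O→J→X→T→Q→V→O: 14+12+10+4+11+1 = 52
… (46 more)
O→T→Q→J→X→V→O: 9+4+5+12+7+1 = 38  ← best
The minimum is 38.
One optimal route: O → T → Q → J → X → V → O (or its reverse).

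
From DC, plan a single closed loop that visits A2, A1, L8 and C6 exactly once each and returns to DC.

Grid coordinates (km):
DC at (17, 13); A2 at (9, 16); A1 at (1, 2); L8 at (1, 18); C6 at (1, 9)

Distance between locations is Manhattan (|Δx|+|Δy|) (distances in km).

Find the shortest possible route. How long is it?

64 km — the shortest possible round trip.

There are 12 distinct closed tours to check (reversals are equivalent).
DC-A2-A1-L8-C6-DC: 11+22+16+9+20 = 78
DC-A2-A1-C6-L8-DC: 11+22+7+9+21 = 70
DC-A2-L8-A1-C6-DC: 11+10+16+7+20 = 64
DC-A2-L8-C6-A1-DC: 11+10+9+7+27 = 64
DC-A2-C6-A1-L8-DC: 11+15+7+16+21 = 70
DC-A2-C6-L8-A1-DC: 11+15+9+16+27 = 78
DC-A1-A2-L8-C6-DC: 27+22+10+9+20 = 88
DC-A1-A2-C6-L8-DC: 27+22+15+9+21 = 94
DC-A1-L8-A2-C6-DC: 27+16+10+15+20 = 88
DC-A1-C6-A2-L8-DC: 27+7+15+10+21 = 80
DC-L8-A2-A1-C6-DC: 21+10+22+7+20 = 80
DC-L8-A1-A2-C6-DC: 21+16+22+15+20 = 94
The minimum is 64.
One optimal route: DC → A2 → L8 → A1 → C6 → DC (or its reverse).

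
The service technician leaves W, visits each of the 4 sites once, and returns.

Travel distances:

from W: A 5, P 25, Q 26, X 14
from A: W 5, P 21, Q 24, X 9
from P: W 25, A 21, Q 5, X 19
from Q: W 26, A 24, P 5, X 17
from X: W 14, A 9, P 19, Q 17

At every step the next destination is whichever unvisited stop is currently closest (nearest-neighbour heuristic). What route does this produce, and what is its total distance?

From W: distances to unvisited — A=5, X=14, P=25, Q=26. Nearest is A (5).
From A: distances to unvisited — X=9, P=21, Q=24. Nearest is X (9).
From X: distances to unvisited — Q=17, P=19. Nearest is Q (17).
From Q: distances to unvisited — P=5. Nearest is P (5).
Return P→W: 25.
Total = 5 + 9 + 17 + 5 + 25 = 61.

61 along W → A → X → Q → P → W.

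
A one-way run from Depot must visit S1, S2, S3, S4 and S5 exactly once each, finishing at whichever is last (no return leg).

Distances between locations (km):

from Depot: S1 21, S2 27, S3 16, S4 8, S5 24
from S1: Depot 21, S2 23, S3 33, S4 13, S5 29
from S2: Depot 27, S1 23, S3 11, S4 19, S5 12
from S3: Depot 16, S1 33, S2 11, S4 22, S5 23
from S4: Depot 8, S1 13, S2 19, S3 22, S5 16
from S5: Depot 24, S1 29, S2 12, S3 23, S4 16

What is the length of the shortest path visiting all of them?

There are 5! = 120 possible orderings.
Depot→S1→S2→S3→S4→S5: 21+23+11+22+16 = 93
Depot→S1→S2→S3→S5→S4: 21+23+11+23+16 = 94
Depot→S1→S2→S4→S3→S5: 21+23+19+22+23 = 108
Depot→S1→S2→S4→S5→S3: 21+23+19+16+23 = 102
Depot→S1→S2→S5→S3→S4: 21+23+12+23+22 = 101
Depot→S1→S2→S5→S4→S3: 21+23+12+16+22 = 94
Depot→S1→S3→S2→S4→S5: 21+33+11+19+16 = 100
Depot→S1→S3→S2→S5→S4: 21+33+11+12+16 = 93
Depot→S1→S3→S4→S2→S5: 21+33+22+19+12 = 107
Depot→S1→S3→S4→S5→S2: 21+33+22+16+12 = 104
Depot→S1→S3→S5→S2→S4: 21+33+23+12+19 = 108
Depot→S1→S3→S5→S4→S2: 21+33+23+16+19 = 112
Depot→S1→S4→S2→S3→S5: 21+13+19+11+23 = 87
Depot→S1→S4→S2→S5→S3: 21+13+19+12+23 = 88
… (106 more)
Depot→S3→S2→S5→S4→S1: 16+11+12+16+13 = 68  ← best
The minimum is 68.
One shortest path: Depot → S3 → S2 → S5 → S4 → S1.

Shortest open route: 68 km.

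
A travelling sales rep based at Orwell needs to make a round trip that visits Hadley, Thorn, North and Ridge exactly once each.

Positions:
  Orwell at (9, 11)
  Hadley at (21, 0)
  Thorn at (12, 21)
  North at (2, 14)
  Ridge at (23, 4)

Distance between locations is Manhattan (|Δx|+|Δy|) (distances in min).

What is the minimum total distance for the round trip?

Minimum total distance: 84 min.

With 4 stops there are 4!/2 = 12 distinct round trips (a route and its reverse cost the same).
Orwell-Hadley-Thorn-North-Ridge-Orwell: 23+30+17+31+21 = 122
Orwell-Hadley-Thorn-Ridge-North-Orwell: 23+30+28+31+10 = 122
Orwell-Hadley-North-Thorn-Ridge-Orwell: 23+33+17+28+21 = 122
Orwell-Hadley-North-Ridge-Thorn-Orwell: 23+33+31+28+13 = 128
Orwell-Hadley-Ridge-Thorn-North-Orwell: 23+6+28+17+10 = 84
Orwell-Hadley-Ridge-North-Thorn-Orwell: 23+6+31+17+13 = 90
Orwell-Thorn-Hadley-North-Ridge-Orwell: 13+30+33+31+21 = 128
Orwell-Thorn-Hadley-Ridge-North-Orwell: 13+30+6+31+10 = 90
Orwell-Thorn-North-Hadley-Ridge-Orwell: 13+17+33+6+21 = 90
Orwell-Thorn-Ridge-Hadley-North-Orwell: 13+28+6+33+10 = 90
Orwell-North-Hadley-Thorn-Ridge-Orwell: 10+33+30+28+21 = 122
Orwell-North-Thorn-Hadley-Ridge-Orwell: 10+17+30+6+21 = 84
The minimum is 84.
One optimal route: Orwell → Hadley → Ridge → Thorn → North → Orwell (or its reverse).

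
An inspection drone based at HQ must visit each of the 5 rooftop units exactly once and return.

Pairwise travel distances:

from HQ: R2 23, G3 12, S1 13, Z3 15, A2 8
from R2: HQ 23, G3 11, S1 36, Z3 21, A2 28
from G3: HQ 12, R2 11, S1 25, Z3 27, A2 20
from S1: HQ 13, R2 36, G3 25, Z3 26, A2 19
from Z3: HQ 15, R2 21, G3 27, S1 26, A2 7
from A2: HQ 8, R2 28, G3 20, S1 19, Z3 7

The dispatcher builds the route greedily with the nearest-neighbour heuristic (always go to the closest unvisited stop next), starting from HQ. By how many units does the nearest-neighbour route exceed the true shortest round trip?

From HQ: A2=8, G3=12, S1=13, Z3=15, R2=23 → choose A2 (8).
From A2: Z3=7, S1=19, G3=20, R2=28 → choose Z3 (7).
From Z3: R2=21, S1=26, G3=27 → choose R2 (21).
From R2: G3=11, S1=36 → choose G3 (11).
From G3: S1=25 → choose S1 (25).
NN route HQ → A2 → Z3 → R2 → G3 → S1 → HQ costs 85.
Optimal: HQ → G3 → R2 → Z3 → A2 → S1 → HQ costs 83 (by enumerating all 60 distinct tours).
Excess = 85 − 83 = 2.

Excess over optimum: 2.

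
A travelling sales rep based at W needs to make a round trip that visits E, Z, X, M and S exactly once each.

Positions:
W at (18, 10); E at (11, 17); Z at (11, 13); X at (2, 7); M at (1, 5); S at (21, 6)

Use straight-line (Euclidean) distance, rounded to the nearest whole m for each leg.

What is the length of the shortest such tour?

Minimum total distance: 52 m.

With 5 stops there are 5!/2 = 60 distinct round trips (a route and its reverse cost the same).
W - E - Z - X - M - S - W: 10+4+11+2+20+5 = 52
W - E - Z - X - S - M - W: 10+4+11+19+20+18 = 82
W - E - Z - M - X - S - W: 10+4+13+2+19+5 = 53
W - E - Z - M - S - X - W: 10+4+13+20+19+16 = 82
W - E - Z - S - X - M - W: 10+4+12+19+2+18 = 65
W - E - Z - S - M - X - W: 10+4+12+20+2+16 = 64
W - E - X - Z - M - S - W: 10+13+11+13+20+5 = 72
W - E - X - Z - S - M - W: 10+13+11+12+20+18 = 84
W - E - X - M - Z - S - W: 10+13+2+13+12+5 = 55
W - E - X - M - S - Z - W: 10+13+2+20+12+8 = 65
W - E - X - S - Z - M - W: 10+13+19+12+13+18 = 85
W - E - X - S - M - Z - W: 10+13+19+20+13+8 = 83
W - E - M - Z - X - S - W: 10+16+13+11+19+5 = 74
W - E - M - Z - S - X - W: 10+16+13+12+19+16 = 86
… (46 more)
The minimum is 52.
One optimal route: W → E → Z → X → M → S → W (or its reverse).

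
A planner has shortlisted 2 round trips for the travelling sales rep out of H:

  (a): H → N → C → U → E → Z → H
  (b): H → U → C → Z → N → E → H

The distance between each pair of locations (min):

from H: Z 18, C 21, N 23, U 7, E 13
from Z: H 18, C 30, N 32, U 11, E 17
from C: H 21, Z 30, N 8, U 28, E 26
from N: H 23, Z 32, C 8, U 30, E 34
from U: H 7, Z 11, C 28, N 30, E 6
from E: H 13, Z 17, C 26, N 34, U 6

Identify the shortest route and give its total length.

Shortest is (a), total 100 min.

(a): 23 + 8 + 28 + 6 + 17 + 18 = 100
(b): 7 + 28 + 30 + 32 + 34 + 13 = 144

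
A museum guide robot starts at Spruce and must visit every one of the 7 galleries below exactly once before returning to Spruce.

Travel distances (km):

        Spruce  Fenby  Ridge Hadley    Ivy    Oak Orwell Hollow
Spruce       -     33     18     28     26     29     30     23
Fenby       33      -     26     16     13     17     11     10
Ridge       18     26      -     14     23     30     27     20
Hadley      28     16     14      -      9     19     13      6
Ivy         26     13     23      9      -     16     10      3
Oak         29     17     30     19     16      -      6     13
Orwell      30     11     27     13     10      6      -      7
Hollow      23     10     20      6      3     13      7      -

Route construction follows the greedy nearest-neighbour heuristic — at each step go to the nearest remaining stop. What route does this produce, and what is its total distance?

Total distance 107 km via the nearest-neighbour route Spruce → Ridge → Hadley → Hollow → Ivy → Orwell → Oak → Fenby → Spruce.

From Spruce: distances to unvisited — Ridge=18, Hollow=23, Ivy=26, Hadley=28, Oak=29, Orwell=30, Fenby=33. Nearest is Ridge (18).
From Ridge: distances to unvisited — Hadley=14, Hollow=20, Ivy=23, Fenby=26, Orwell=27, Oak=30. Nearest is Hadley (14).
From Hadley: distances to unvisited — Hollow=6, Ivy=9, Orwell=13, Fenby=16, Oak=19. Nearest is Hollow (6).
From Hollow: distances to unvisited — Ivy=3, Orwell=7, Fenby=10, Oak=13. Nearest is Ivy (3).
From Ivy: distances to unvisited — Orwell=10, Fenby=13, Oak=16. Nearest is Orwell (10).
From Orwell: distances to unvisited — Oak=6, Fenby=11. Nearest is Oak (6).
From Oak: distances to unvisited — Fenby=17. Nearest is Fenby (17).
Return Fenby→Spruce: 33.
Total = 18 + 14 + 6 + 3 + 10 + 6 + 17 + 33 = 107.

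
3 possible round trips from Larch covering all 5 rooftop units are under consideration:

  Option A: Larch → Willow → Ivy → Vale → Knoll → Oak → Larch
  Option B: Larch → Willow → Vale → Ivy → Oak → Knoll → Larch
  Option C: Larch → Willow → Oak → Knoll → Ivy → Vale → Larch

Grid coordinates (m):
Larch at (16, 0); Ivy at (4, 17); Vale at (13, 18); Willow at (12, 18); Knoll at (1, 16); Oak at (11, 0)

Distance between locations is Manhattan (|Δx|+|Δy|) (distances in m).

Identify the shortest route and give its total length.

Option A: 22 + 9 + 10 + 14 + 26 + 5 = 86
Option B: 22 + 1 + 10 + 24 + 26 + 31 = 114
Option C: 22 + 19 + 26 + 4 + 10 + 21 = 102

86 m — Option A is the shortest.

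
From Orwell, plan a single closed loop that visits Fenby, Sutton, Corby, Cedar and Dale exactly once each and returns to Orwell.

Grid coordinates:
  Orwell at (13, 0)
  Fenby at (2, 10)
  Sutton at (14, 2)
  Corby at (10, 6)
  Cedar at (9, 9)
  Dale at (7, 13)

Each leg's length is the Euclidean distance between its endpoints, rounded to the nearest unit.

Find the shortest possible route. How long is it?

Orwell - Fenby - Sutton - Corby - Cedar - Dale - Orwell: 15+14+6+3+4+14 = 56
Orwell - Fenby - Sutton - Corby - Dale - Cedar - Orwell: 15+14+6+8+4+10 = 57
Orwell - Fenby - Sutton - Cedar - Corby - Dale - Orwell: 15+14+9+3+8+14 = 63
Orwell - Fenby - Sutton - Cedar - Dale - Corby - Orwell: 15+14+9+4+8+7 = 57
Orwell - Fenby - Sutton - Dale - Corby - Cedar - Orwell: 15+14+13+8+3+10 = 63
Orwell - Fenby - Sutton - Dale - Cedar - Corby - Orwell: 15+14+13+4+3+7 = 56
Orwell - Fenby - Corby - Sutton - Cedar - Dale - Orwell: 15+9+6+9+4+14 = 57
Orwell - Fenby - Corby - Sutton - Dale - Cedar - Orwell: 15+9+6+13+4+10 = 57
Orwell - Fenby - Corby - Cedar - Sutton - Dale - Orwell: 15+9+3+9+13+14 = 63
Orwell - Fenby - Corby - Cedar - Dale - Sutton - Orwell: 15+9+3+4+13+2 = 46
Orwell - Fenby - Corby - Dale - Sutton - Cedar - Orwell: 15+9+8+13+9+10 = 64
Orwell - Fenby - Corby - Dale - Cedar - Sutton - Orwell: 15+9+8+4+9+2 = 47
Orwell - Fenby - Cedar - Sutton - Corby - Dale - Orwell: 15+7+9+6+8+14 = 59
Orwell - Fenby - Cedar - Sutton - Dale - Corby - Orwell: 15+7+9+13+8+7 = 59
… (46 more)
Orwell - Fenby - Dale - Cedar - Corby - Sutton - Orwell: 15+6+4+3+6+2 = 36  ← best
The minimum is 36.
One optimal route: Orwell → Fenby → Dale → Cedar → Corby → Sutton → Orwell (or its reverse).

Minimum total distance: 36.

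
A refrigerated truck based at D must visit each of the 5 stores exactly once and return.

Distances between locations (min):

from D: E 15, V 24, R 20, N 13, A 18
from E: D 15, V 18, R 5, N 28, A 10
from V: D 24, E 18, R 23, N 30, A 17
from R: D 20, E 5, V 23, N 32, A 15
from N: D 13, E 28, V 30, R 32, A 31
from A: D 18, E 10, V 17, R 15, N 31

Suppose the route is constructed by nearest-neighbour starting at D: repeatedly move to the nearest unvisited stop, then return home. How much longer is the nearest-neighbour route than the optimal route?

From D: N=13, E=15, A=18, R=20, V=24 → choose N (13).
From N: E=28, V=30, A=31, R=32 → choose E (28).
From E: R=5, A=10, V=18 → choose R (5).
From R: A=15, V=23 → choose A (15).
From A: V=17 → choose V (17).
NN route D → N → E → R → A → V → D costs 102.
Optimal: D → E → R → A → V → N → D costs 95 (by enumerating all 60 distinct tours).
Excess = 102 − 95 = 7.

7 min longer than the optimal tour.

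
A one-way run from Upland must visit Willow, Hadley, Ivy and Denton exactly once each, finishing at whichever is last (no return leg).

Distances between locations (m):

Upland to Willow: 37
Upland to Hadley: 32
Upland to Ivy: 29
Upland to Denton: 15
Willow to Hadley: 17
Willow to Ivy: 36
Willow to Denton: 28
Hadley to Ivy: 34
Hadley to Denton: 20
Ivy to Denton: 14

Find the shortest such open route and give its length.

There are 4! = 24 possible orderings.
Upland - Willow - Hadley - Ivy - Denton: 37+17+34+14 = 102
Upland - Willow - Hadley - Denton - Ivy: 37+17+20+14 = 88
Upland - Willow - Ivy - Hadley - Denton: 37+36+34+20 = 127
Upland - Willow - Ivy - Denton - Hadley: 37+36+14+20 = 107
Upland - Willow - Denton - Hadley - Ivy: 37+28+20+34 = 119
Upland - Willow - Denton - Ivy - Hadley: 37+28+14+34 = 113
Upland - Hadley - Willow - Ivy - Denton: 32+17+36+14 = 99
Upland - Hadley - Willow - Denton - Ivy: 32+17+28+14 = 91
Upland - Hadley - Ivy - Willow - Denton: 32+34+36+28 = 130
Upland - Hadley - Ivy - Denton - Willow: 32+34+14+28 = 108
Upland - Hadley - Denton - Willow - Ivy: 32+20+28+36 = 116
Upland - Hadley - Denton - Ivy - Willow: 32+20+14+36 = 102
Upland - Ivy - Willow - Hadley - Denton: 29+36+17+20 = 102
Upland - Ivy - Willow - Denton - Hadley: 29+36+28+20 = 113
… (10 more)
Upland - Ivy - Denton - Hadley - Willow: 29+14+20+17 = 80  ← best
The minimum is 80.
One shortest path: Upland → Ivy → Denton → Hadley → Willow.

Minimum one-way distance = 80 m.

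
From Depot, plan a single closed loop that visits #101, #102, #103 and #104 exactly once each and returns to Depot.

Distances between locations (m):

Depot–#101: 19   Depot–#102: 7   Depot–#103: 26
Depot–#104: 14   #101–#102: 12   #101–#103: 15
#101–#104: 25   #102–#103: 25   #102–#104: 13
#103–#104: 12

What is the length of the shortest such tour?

60 m — the shortest possible round trip.

With 4 stops there are 4!/2 = 12 distinct round trips (a route and its reverse cost the same).
Depot → #101 → #102 → #103 → #104 → Depot: 19+12+25+12+14 = 82
Depot → #101 → #102 → #104 → #103 → Depot: 19+12+13+12+26 = 82
Depot → #101 → #103 → #102 → #104 → Depot: 19+15+25+13+14 = 86
Depot → #101 → #103 → #104 → #102 → Depot: 19+15+12+13+7 = 66
Depot → #101 → #104 → #102 → #103 → Depot: 19+25+13+25+26 = 108
Depot → #101 → #104 → #103 → #102 → Depot: 19+25+12+25+7 = 88
Depot → #102 → #101 → #103 → #104 → Depot: 7+12+15+12+14 = 60
Depot → #102 → #101 → #104 → #103 → Depot: 7+12+25+12+26 = 82
Depot → #102 → #103 → #101 → #104 → Depot: 7+25+15+25+14 = 86
Depot → #102 → #104 → #101 → #103 → Depot: 7+13+25+15+26 = 86
Depot → #103 → #101 → #102 → #104 → Depot: 26+15+12+13+14 = 80
Depot → #103 → #102 → #101 → #104 → Depot: 26+25+12+25+14 = 102
The minimum is 60.
One optimal route: Depot → #102 → #101 → #103 → #104 → Depot (or its reverse).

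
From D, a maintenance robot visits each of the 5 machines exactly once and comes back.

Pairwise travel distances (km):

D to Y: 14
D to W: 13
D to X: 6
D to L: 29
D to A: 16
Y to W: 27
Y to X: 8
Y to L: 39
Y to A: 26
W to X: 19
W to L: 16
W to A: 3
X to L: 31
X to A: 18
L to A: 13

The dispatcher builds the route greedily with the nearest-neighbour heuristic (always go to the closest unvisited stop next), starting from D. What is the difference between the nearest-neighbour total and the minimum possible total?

The nearest-neighbour route is 6 km longer than optimal.

From D: X=6, W=13, Y=14, A=16, L=29 → choose X (6).
From X: Y=8, A=18, W=19, L=31 → choose Y (8).
From Y: A=26, W=27, L=39 → choose A (26).
From A: W=3, L=13 → choose W (3).
From W: L=16 → choose L (16).
NN route D → X → Y → A → W → L → D costs 88.
Optimal: D → Y → X → L → A → W → D costs 82 (by enumerating all 60 distinct tours).
Excess = 88 − 82 = 6.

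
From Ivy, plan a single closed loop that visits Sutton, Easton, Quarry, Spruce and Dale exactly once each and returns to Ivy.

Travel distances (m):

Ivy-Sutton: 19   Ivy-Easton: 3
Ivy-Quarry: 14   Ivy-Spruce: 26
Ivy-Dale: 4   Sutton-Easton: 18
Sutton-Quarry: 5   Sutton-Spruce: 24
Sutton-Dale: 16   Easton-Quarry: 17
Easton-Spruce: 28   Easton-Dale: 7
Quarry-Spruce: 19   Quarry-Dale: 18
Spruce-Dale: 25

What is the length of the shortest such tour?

There are 60 distinct closed tours to check (reversals are equivalent).
Ivy → Sutton → Easton → Quarry → Spruce → Dale → Ivy: 19+18+17+19+25+4 = 102
Ivy → Sutton → Easton → Quarry → Dale → Spruce → Ivy: 19+18+17+18+25+26 = 123
Ivy → Sutton → Easton → Spruce → Quarry → Dale → Ivy: 19+18+28+19+18+4 = 106
Ivy → Sutton → Easton → Spruce → Dale → Quarry → Ivy: 19+18+28+25+18+14 = 122
Ivy → Sutton → Easton → Dale → Quarry → Spruce → Ivy: 19+18+7+18+19+26 = 107
Ivy → Sutton → Easton → Dale → Spruce → Quarry → Ivy: 19+18+7+25+19+14 = 102
Ivy → Sutton → Quarry → Easton → Spruce → Dale → Ivy: 19+5+17+28+25+4 = 98
Ivy → Sutton → Quarry → Easton → Dale → Spruce → Ivy: 19+5+17+7+25+26 = 99
Ivy → Sutton → Quarry → Spruce → Easton → Dale → Ivy: 19+5+19+28+7+4 = 82
Ivy → Sutton → Quarry → Spruce → Dale → Easton → Ivy: 19+5+19+25+7+3 = 78
Ivy → Sutton → Quarry → Dale → Easton → Spruce → Ivy: 19+5+18+7+28+26 = 103
Ivy → Sutton → Quarry → Dale → Spruce → Easton → Ivy: 19+5+18+25+28+3 = 98
Ivy → Sutton → Spruce → Easton → Quarry → Dale → Ivy: 19+24+28+17+18+4 = 110
Ivy → Sutton → Spruce → Easton → Dale → Quarry → Ivy: 19+24+28+7+18+14 = 110
… (46 more)
Ivy → Easton → Sutton → Quarry → Spruce → Dale → Ivy: 3+18+5+19+25+4 = 74  ← best
The minimum is 74.
One optimal route: Ivy → Easton → Sutton → Quarry → Spruce → Dale → Ivy (or its reverse).

Shortest round trip = 74 m.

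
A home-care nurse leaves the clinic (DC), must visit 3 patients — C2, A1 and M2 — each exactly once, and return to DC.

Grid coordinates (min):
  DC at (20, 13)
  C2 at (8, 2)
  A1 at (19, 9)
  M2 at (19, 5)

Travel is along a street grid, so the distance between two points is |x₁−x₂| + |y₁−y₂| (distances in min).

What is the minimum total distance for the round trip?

46 min — the shortest possible round trip.

With 3 stops there are 3!/2 = 3 distinct round trips (a route and its reverse cost the same).
DC - C2 - A1 - M2 - DC: 23+18+4+9 = 54
DC - C2 - M2 - A1 - DC: 23+14+4+5 = 46
DC - A1 - C2 - M2 - DC: 5+18+14+9 = 46
The minimum is 46.
One optimal route: DC → C2 → M2 → A1 → DC (or its reverse).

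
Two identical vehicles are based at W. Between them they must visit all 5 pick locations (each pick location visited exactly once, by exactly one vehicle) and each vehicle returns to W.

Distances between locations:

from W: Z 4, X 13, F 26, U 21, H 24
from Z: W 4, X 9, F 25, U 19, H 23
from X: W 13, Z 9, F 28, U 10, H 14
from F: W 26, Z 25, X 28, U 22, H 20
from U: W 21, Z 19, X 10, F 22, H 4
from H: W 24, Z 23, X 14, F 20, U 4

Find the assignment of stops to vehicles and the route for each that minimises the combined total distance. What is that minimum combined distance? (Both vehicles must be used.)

81 — the smallest possible combined total.

Try each way of splitting the stops between the two vehicles (each non-empty) and, for each split, find the best tour for each vehicle:
  {Z} + {X, F, U, H}: 8 + 73 = 81
  {X} + {Z, F, U, H}: 26 + 73 = 99
  {Z, X} + {F, U, H}: 26 + 71 = 97
  {F} + {Z, X, U, H}: 52 + 51 = 103
  {Z, F} + {X, U, H}: 55 + 51 = 106
  {X, F} + {Z, U, H}: 67 + 51 = 118
  … (15 splits in total)
Best: vehicle 1 W → Z → W = 8; vehicle 2 W → X → U → H → F → W = 73; combined 81.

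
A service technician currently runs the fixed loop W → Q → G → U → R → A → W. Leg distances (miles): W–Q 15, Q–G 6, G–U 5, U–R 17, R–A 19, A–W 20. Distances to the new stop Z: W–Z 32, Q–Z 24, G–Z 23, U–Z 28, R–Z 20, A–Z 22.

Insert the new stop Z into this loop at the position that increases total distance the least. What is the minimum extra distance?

Minimum extra distance: 23 miles, inserting Z between R and A.

Insertion cost between consecutive stops i–j is d(i,Z) + d(Z,j) − d(i,j):
  between W and Q: 32 + 24 − 15 = 41
  between Q and G: 24 + 23 − 6 = 41
  between G and U: 23 + 28 − 5 = 46
  between U and R: 28 + 20 − 17 = 31
  between R and A: 20 + 22 − 19 = 23
  between A and W: 22 + 32 − 20 = 34
Cheapest insertion is between R and A, adding 23.
New total = 82 + 23 = 105.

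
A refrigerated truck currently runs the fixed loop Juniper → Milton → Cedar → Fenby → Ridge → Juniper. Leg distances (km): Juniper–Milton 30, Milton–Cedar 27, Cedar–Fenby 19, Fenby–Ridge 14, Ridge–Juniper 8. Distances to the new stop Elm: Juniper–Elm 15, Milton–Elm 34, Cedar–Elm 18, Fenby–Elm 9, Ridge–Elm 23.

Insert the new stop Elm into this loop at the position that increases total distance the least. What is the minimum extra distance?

Insertion cost between consecutive stops i–j is d(i,Elm) + d(Elm,j) − d(i,j):
  between Juniper and Milton: 15 + 34 − 30 = 19
  between Milton and Cedar: 34 + 18 − 27 = 25
  between Cedar and Fenby: 18 + 9 − 19 = 8
  between Fenby and Ridge: 9 + 23 − 14 = 18
  between Ridge and Juniper: 23 + 15 − 8 = 30
Cheapest insertion is between Cedar and Fenby, adding 8.
New total = 98 + 8 = 106.

Adding 8 km by placing Elm on the Cedar–Fenby leg.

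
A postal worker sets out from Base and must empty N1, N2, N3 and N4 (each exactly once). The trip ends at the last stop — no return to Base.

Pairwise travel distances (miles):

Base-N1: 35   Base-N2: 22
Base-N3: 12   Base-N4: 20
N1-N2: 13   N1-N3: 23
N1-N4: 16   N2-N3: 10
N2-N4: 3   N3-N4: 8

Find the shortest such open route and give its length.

There are 4! = 24 possible orderings.
Base→N1→N2→N3→N4: 35+13+10+8 = 66
Base→N1→N2→N4→N3: 35+13+3+8 = 59
Base→N1→N3→N2→N4: 35+23+10+3 = 71
Base→N1→N3→N4→N2: 35+23+8+3 = 69
Base→N1→N4→N2→N3: 35+16+3+10 = 64
Base→N1→N4→N3→N2: 35+16+8+10 = 69
Base→N2→N1→N3→N4: 22+13+23+8 = 66
Base→N2→N1→N4→N3: 22+13+16+8 = 59
Base→N2→N3→N1→N4: 22+10+23+16 = 71
Base→N2→N3→N4→N1: 22+10+8+16 = 56
Base→N2→N4→N1→N3: 22+3+16+23 = 64
Base→N2→N4→N3→N1: 22+3+8+23 = 56
Base→N3→N1→N2→N4: 12+23+13+3 = 51
Base→N3→N1→N4→N2: 12+23+16+3 = 54
… (10 more)
Base→N3→N4→N2→N1: 12+8+3+13 = 36  ← best
The minimum is 36.
One shortest path: Base → N3 → N4 → N2 → N1.

Minimum one-way distance = 36 miles.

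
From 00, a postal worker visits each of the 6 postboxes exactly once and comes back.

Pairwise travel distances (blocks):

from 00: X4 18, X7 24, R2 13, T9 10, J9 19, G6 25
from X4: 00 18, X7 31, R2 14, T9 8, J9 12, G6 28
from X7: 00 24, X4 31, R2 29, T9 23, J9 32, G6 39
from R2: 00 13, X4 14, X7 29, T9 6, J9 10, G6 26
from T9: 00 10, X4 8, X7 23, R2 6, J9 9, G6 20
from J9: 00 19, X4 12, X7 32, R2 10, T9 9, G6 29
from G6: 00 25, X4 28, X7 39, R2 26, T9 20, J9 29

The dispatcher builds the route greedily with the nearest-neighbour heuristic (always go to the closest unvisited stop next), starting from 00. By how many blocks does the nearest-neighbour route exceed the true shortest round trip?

The nearest-neighbour route is 3 blocks longer than optimal.

From 00: T9=10, R2=13, X4=18, J9=19, X7=24, G6=25 → choose T9 (10).
From T9: R2=6, X4=8, J9=9, G6=20, X7=23 → choose R2 (6).
From R2: J9=10, X4=14, G6=26, X7=29 → choose J9 (10).
From J9: X4=12, G6=29, X7=32 → choose X4 (12).
From X4: G6=28, X7=31 → choose G6 (28).
From G6: X7=39 → choose X7 (39).
NN route 00 → T9 → R2 → J9 → X4 → G6 → X7 → 00 costs 129.
Optimal: 00 → X7 → G6 → T9 → X4 → J9 → R2 → 00 costs 126 (by enumerating all 360 distinct tours).
Excess = 129 − 126 = 3.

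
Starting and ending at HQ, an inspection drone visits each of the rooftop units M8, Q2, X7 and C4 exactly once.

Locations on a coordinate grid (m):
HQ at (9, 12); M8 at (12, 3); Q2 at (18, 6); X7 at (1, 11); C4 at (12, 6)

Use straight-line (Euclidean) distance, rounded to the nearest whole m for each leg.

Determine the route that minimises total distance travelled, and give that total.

HQ → M8 → Q2 → X7 → C4 → HQ: 9+7+18+12+7 = 53
HQ → M8 → Q2 → C4 → X7 → HQ: 9+7+6+12+8 = 42
HQ → M8 → X7 → Q2 → C4 → HQ: 9+14+18+6+7 = 54
HQ → M8 → X7 → C4 → Q2 → HQ: 9+14+12+6+11 = 52
HQ → M8 → C4 → Q2 → X7 → HQ: 9+3+6+18+8 = 44
HQ → M8 → C4 → X7 → Q2 → HQ: 9+3+12+18+11 = 53
HQ → Q2 → M8 → X7 → C4 → HQ: 11+7+14+12+7 = 51
HQ → Q2 → M8 → C4 → X7 → HQ: 11+7+3+12+8 = 41
HQ → Q2 → X7 → M8 → C4 → HQ: 11+18+14+3+7 = 53
HQ → Q2 → C4 → M8 → X7 → HQ: 11+6+3+14+8 = 42
HQ → X7 → M8 → Q2 → C4 → HQ: 8+14+7+6+7 = 42
HQ → X7 → Q2 → M8 → C4 → HQ: 8+18+7+3+7 = 43
The minimum is 41.
One optimal route: HQ → Q2 → M8 → C4 → X7 → HQ (or its reverse).

Shortest round trip = 41 m.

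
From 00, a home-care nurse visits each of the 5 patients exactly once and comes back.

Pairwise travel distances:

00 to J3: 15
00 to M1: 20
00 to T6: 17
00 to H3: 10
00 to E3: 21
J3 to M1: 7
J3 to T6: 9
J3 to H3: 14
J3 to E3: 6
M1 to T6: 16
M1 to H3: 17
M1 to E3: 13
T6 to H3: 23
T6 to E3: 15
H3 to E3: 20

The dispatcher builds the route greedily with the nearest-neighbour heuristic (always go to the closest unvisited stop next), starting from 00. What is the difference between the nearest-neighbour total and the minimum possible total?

00: H3=10, J3=15, T6=17, M1=20, E3=21 ⇒ H3
H3: J3=14, M1=17, E3=20, T6=23 ⇒ J3
J3: E3=6, M1=7, T6=9 ⇒ E3
E3: M1=13, T6=15 ⇒ M1
M1: T6=16 ⇒ T6
NN route 00 → H3 → J3 → E3 → M1 → T6 → 00 costs 76.
Optimal: 00 → T6 → J3 → E3 → M1 → H3 → 00 costs 72 (by enumerating all 60 distinct tours).
Excess = 76 − 72 = 4.

The nearest-neighbour route is 4 longer than optimal.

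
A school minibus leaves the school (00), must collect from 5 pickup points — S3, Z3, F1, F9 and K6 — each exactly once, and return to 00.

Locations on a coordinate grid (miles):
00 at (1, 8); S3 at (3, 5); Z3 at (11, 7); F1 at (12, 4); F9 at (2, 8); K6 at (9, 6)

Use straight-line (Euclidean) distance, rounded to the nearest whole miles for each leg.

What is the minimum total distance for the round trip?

Minimum total distance: 26 miles.

There are 60 distinct closed tours to check (reversals are equivalent).
00→S3→Z3→F1→F9→K6→00: 4+8+3+11+7+8 = 41
00→S3→Z3→F1→K6→F9→00: 4+8+3+4+7+1 = 27
00→S3→Z3→F9→F1→K6→00: 4+8+9+11+4+8 = 44
00→S3→Z3→F9→K6→F1→00: 4+8+9+7+4+12 = 44
00→S3→Z3→K6→F1→F9→00: 4+8+2+4+11+1 = 30
00→S3→Z3→K6→F9→F1→00: 4+8+2+7+11+12 = 44
00→S3→F1→Z3→F9→K6→00: 4+9+3+9+7+8 = 40
00→S3→F1→Z3→K6→F9→00: 4+9+3+2+7+1 = 26
00→S3→F1→F9→Z3→K6→00: 4+9+11+9+2+8 = 43
00→S3→F1→F9→K6→Z3→00: 4+9+11+7+2+10 = 43
00→S3→F1→K6→Z3→F9→00: 4+9+4+2+9+1 = 29
00→S3→F1→K6→F9→Z3→00: 4+9+4+7+9+10 = 43
00→S3→F9→Z3→F1→K6→00: 4+3+9+3+4+8 = 31
00→S3→F9→Z3→K6→F1→00: 4+3+9+2+4+12 = 34
… (46 more)
The minimum is 26.
One optimal route: 00 → S3 → F1 → Z3 → K6 → F9 → 00 (or its reverse).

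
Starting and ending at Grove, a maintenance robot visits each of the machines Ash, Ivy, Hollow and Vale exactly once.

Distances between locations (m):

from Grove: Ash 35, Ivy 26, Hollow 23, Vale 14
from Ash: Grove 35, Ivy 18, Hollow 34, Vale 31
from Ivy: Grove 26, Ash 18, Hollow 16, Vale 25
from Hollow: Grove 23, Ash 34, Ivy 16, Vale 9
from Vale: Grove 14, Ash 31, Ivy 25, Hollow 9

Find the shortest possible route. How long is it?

Grove-Ash-Ivy-Hollow-Vale-Grove: 35+18+16+9+14 = 92
Grove-Ash-Ivy-Vale-Hollow-Grove: 35+18+25+9+23 = 110
Grove-Ash-Hollow-Ivy-Vale-Grove: 35+34+16+25+14 = 124
Grove-Ash-Hollow-Vale-Ivy-Grove: 35+34+9+25+26 = 129
Grove-Ash-Vale-Ivy-Hollow-Grove: 35+31+25+16+23 = 130
Grove-Ash-Vale-Hollow-Ivy-Grove: 35+31+9+16+26 = 117
Grove-Ivy-Ash-Hollow-Vale-Grove: 26+18+34+9+14 = 101
Grove-Ivy-Ash-Vale-Hollow-Grove: 26+18+31+9+23 = 107
Grove-Ivy-Hollow-Ash-Vale-Grove: 26+16+34+31+14 = 121
Grove-Ivy-Vale-Ash-Hollow-Grove: 26+25+31+34+23 = 139
Grove-Hollow-Ash-Ivy-Vale-Grove: 23+34+18+25+14 = 114
Grove-Hollow-Ivy-Ash-Vale-Grove: 23+16+18+31+14 = 102
The minimum is 92.
One optimal route: Grove → Ash → Ivy → Hollow → Vale → Grove (or its reverse).

92 m — the shortest possible round trip.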